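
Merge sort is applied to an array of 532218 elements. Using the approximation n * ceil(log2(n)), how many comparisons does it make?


Merge sort divides the array into halves recursively.
Number of levels = ceil(log2(532218)) = 20
At each level, approximately n = 532218 comparisons are needed for merging.
Total comparisons ~ n * ceil(log2(n)) = 532218 * 20 = 10644360


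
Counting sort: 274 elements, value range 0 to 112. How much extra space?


n = 274 (output array)
k = 113 (count array for 113 distinct values)
Extra space = 274 + 113 = 387


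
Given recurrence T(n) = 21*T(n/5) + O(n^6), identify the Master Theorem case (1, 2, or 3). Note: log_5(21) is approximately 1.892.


Master Theorem parameters: a=21, b=5, c=6
log_b(a) = 1.892
Compare b^c with a: 5^6 = 15625 > 21, so c > log_b(a).
Comparing c=6 vs log_b(a)=1.892:
6 > 1.892 => Case 3
Result: T(n) = O(n^6)
Master Theorem case = 3


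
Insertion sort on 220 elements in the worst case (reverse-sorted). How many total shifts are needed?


In the worst case (reverse-sorted), each element shifts past all previous:
  Element 1: 1 shifts
  Element 2: 2 shifts
  Element 3: 3 shifts
  Element 4: 4 shifts
  Element 5: 5 shifts
  ...
  Element 219: 219 shifts
Total = 1 + 2 + ... + 219
= 220*(220-1)/2 = 24090


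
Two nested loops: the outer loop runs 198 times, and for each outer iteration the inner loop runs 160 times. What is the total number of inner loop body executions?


Outer loop: 198 iterations
Inner loop: 160 iterations per outer iteration
Total = 198 * 160 = 31680


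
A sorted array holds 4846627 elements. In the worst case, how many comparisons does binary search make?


Halving sequence: 4846627 -> 2423313 -> 1211656 -> 605828 -> 302914 -> 151457 -> 75728 -> 37864 -> 18932 -> 9466 -> 4733 -> 2366 -> 1183 -> 591 -> 295 -> 147 -> 73 -> 36 -> 18 -> 9 -> 4 -> 2 -> 1
Number of halvings = 22
Max comparisons = 22 + 1 = 23


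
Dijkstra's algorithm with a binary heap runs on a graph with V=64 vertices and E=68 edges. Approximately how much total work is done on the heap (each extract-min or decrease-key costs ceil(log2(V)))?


Dijkstra with a binary heap: each vertex is extracted once, each edge may relax once.
Each heap operation costs O(log V).
V + E = 64 + 68 = 132
ceil(log2(64)) = 6 (since 2^5 = 32 < 64 <= 64 = 2^6)
Total heap work = (V+E) * ceil(log2(V)) = 132 * 6 = 792


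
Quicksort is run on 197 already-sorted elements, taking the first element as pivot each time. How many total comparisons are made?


Sum of comparisons per partition:
196 + 195 + ... + 1 + 0
= 197 * (197 - 1) / 2
= 197 * 196 / 2
= 19306


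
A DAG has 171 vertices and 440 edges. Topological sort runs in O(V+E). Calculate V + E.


V = 171 (vertex processing)
E = 440 (edge processing)
V + E = 171 + 440 = 611


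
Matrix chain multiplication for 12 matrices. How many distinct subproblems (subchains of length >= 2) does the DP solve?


Subproblems are indexed by (i, j) where i < j.
Number of such pairs = n*(n-1)/2
= 12 * 11 / 2
= 66


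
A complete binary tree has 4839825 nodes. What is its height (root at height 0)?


In a complete binary tree, level k holds nodes 2^k .. 2^(k+1)-1 (1-indexed).
Height = floor(log2(n)) = floor(log2(4839825)) = 22
Check: 2^22 = 4194304 <= 4839825 < 8388608 = 2^23


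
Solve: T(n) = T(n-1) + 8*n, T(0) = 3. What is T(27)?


Expanding the recurrence:
T(27) = T(26) + 8*27
       = T(25) + 8*26 + 8*27
       ...
       = T(0) + 8*(1 + 2 + ... + 27)
       = 3 + 8 * 27*28/2
       = 3 + 8 * 378
       = 3 + 3024 = 3027


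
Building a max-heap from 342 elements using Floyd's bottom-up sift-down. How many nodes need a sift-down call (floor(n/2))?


In a heap of 342 elements (0-indexed array):
  Last element index: 341
  Parent of last element: floor((341 - 1) / 2) = 170
  Internal nodes: indices 0 to 170
  Count = floor(342/2) = 171


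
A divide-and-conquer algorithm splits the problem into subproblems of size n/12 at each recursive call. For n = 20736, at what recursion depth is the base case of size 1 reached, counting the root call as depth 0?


At each depth, the problem size is divided by 12:
  Depth 0: problem size = 20736
  Depth 1: problem size = 1728
  Depth 2: problem size = 144
  Depth 3: problem size = 12
  Depth 4: problem size = 1 (base case)
The base case is reached at depth log_12(20736) = 4 (the tree has 5 levels counting depth 0, but the depth asked for is 4).
Recursion depth = 4


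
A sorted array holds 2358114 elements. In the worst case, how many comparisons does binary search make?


Halving sequence: 2358114 -> 1179057 -> 589528 -> 294764 -> 147382 -> 73691 -> 36845 -> 18422 -> 9211 -> 4605 -> 2302 -> 1151 -> 575 -> 287 -> 143 -> 71 -> 35 -> 17 -> 8 -> 4 -> 2 -> 1
Number of halvings = 21
Max comparisons = 21 + 1 = 22


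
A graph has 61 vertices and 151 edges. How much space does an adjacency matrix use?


Adjacency matrix: V x V grid of entries
Space = V^2 = 61^2 = 61 * 61 = 3721


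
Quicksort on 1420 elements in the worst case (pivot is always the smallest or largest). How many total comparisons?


In the worst case, each partition step picks the worst pivot:
  Partition 1: 1419 comparisons (n-1 elements to compare)
  Partition 2: 1418 comparisons
  Partition 3: 1417 comparisons
  Partition 4: 1416 comparisons
  Partition 5: 1415 comparisons
  ...
  Last partition: 0 comparisons
Total = (n-1) + (n-2) + ... + 1 + 0 = n*(n-1)/2
= 1420*1419/2 = 1007490


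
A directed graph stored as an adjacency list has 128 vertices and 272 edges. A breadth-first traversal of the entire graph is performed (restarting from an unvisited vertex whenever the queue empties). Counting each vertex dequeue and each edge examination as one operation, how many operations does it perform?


A full BFS traversal dequeues each vertex once and examines each edge once.
Vertex visits: 128
Edge visits: 272
V + E = 128 + 272 = 400


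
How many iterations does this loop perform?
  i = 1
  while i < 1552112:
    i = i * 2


The loop variable doubles each iteration:
i = 1 -> 2 -> 4 -> 8 -> 16 -> 32 -> 64 -> 128 -> 256 -> 512 -> 1024 -> 2048 -> 4096 -> 8192 -> 16384 -> 32768 -> 65536 -> 131072 -> 262144 -> 524288 -> 1048576 -> 2097152 (stop, 2097152 >= 1552112)
Number of doublings = ceil(log2(1552112)) = 21


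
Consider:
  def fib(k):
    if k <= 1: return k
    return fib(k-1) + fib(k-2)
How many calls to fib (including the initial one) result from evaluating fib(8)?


Let C(m) = total calls to evaluate fib(m). Then C(0)=C(1)=1, and
C(m) = 1 + C(m-1) + C(m-2) for m >= 2.
Build the table (each entry = 1 + previous two):
  C(0) = 1
  C(1) = 1
  C(2) = 1 + 1 + 1 = 3
  C(3) = 1 + 3 + 1 = 5
  C(4) = 1 + 5 + 3 = 9
  C(5) = 1 + 9 + 5 = 15
  C(6) = 1 + 15 + 9 = 25
  C(7) = 1 + 25 + 15 = 41
  C(8) = 1 + 41 + 25 = 67
Total calls for fib(8) = 67


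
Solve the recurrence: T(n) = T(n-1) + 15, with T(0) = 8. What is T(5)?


Unrolling the recurrence:
T(5) = T(4) + 15
       = T(3) + 15 + 15
       = T(2) + 15*3
       ...
       = T(0) + 15*5
       = 8 + 75 = 83


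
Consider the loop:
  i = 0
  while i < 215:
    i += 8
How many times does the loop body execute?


Starting at i = 0, each iteration adds 8.
Iterations until i >= 215:
  Iteration 1: i = 0 -> i = 8
  Iteration 2: i = 8 -> i = 16
  Iteration 3: i = 16 -> i = 24
  Iteration 4: i = 24 -> i = 32
  Iteration 5: i = 32 -> i = 40
  Iteration 6: i = 40 -> i = 48
  Iteration 7: i = 48 -> i = 56
  Iteration 8: i = 56 -> i = 64
  ... continuing ...
Total iterations = ceil(215/8) = 27


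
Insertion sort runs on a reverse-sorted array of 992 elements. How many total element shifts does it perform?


Sum of shifts = 1 + 2 + 3 + ... + 991
= 992 * 991 / 2
= 983072 / 2
= 491536


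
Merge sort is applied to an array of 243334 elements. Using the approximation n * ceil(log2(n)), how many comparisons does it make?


Merge sort divides the array into halves recursively.
Number of levels = ceil(log2(243334)) = 18
At each level, approximately n = 243334 comparisons are needed for merging.
Total comparisons ~ n * ceil(log2(n)) = 243334 * 18 = 4380012


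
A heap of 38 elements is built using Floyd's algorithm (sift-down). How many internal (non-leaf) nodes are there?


Leaf nodes occupy roughly half the array.
Sift-down is called for each internal node, starting from the last one.
Internal nodes = floor(n/2) = floor(38/2) = 19


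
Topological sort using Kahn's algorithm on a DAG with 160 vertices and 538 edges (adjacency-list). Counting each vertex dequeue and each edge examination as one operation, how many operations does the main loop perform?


Kahn's algorithm:
  1. Compute in-degrees: O(V + E)
  2. Process queue: each vertex dequeued once (O(V))
     each edge examined once (O(E))
Total = V + E = 160 + 538 = 698


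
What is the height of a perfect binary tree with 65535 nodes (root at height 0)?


A perfect binary tree with 65535 nodes:
  65535 = 2^16 - 1
  Levels: 0, 1, ..., 15
  Height = 15


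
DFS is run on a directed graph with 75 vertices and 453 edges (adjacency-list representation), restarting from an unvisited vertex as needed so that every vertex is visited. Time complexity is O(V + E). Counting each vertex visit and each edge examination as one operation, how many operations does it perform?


A full DFS traversal processes each vertex exactly once (push/pop on stack).
Each directed edge is examined once.
V = 75, E = 453
V + E = 528


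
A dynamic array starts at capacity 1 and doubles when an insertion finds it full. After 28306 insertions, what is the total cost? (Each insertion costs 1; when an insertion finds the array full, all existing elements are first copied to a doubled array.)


Insertion cost: 28306 (one per element)
Resizes occur just before inserting elements 2, 3, 5, 9, ...
Elements copied at each resize: 1 + 2 + 4 + 8 + 16 + 32 + 64 + 128 + 256 + 512 + 1024 + 2048 + 4096 + 8192 + 16384
Sum of copies = 32767 (geometric series: 2^k - 1)
Total = 28306 + 32767 = 61073


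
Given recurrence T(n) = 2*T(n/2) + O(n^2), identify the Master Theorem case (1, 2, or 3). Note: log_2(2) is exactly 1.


Master Theorem parameters: a=2, b=2, c=2
log_b(a) = 1
Compare b^c with a: 2^2 = 4 > 2, so c > log_b(a).
Comparing c=2 vs log_b(a)=1:
2 > 1 => Case 3
Result: T(n) = O(n^2)
Master Theorem case = 3


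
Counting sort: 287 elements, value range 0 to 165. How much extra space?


n = 287 (output array)
k = 166 (count array for 166 distinct values)
Extra space = 287 + 166 = 453


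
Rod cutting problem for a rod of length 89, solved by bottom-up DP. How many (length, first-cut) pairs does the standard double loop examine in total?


For each subproblem length i = 1..89, the inner loop considers i possible first cuts.
Total = 1 + 2 + ... + 89
= 89*(89+1)/2
= 89*90/2 = 4005


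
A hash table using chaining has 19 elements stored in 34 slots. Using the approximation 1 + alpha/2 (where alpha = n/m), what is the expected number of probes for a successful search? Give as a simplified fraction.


Load factor alpha = n/m = 19/34
Expected probes = 1 + alpha/2 = 1 + 19/(2*34)
= 1 + 19/68
= 68/68 + 19/68
= 87/68


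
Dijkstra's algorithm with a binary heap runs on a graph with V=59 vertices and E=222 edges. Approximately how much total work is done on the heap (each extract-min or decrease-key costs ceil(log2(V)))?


Dijkstra with a binary heap: each vertex is extracted once, each edge may relax once.
Each heap operation costs O(log V).
V + E = 59 + 222 = 281
ceil(log2(59)) = 6 (since 2^5 = 32 < 59 <= 64 = 2^6)
Total heap work = (V+E) * ceil(log2(V)) = 281 * 6 = 1686


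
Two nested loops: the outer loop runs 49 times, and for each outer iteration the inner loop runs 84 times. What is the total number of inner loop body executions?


Outer loop: 49 iterations
Inner loop: 84 iterations per outer iteration
Total = 49 * 84 = 4116


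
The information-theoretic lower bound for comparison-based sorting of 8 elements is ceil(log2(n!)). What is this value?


A binary decision tree of height h has at most 2^h leaves and needs at least n! of them, so h >= ceil(log2(n!)).
Compute 8! as a running product:
  x2 = 2, x3 = 6, x4 = 24, x5 = 120
  x6 = 720, x7 = 5040, x8 = 40320
8! = 40320
Bracket between powers of 2:
  2^15 = 32768 < 40320 <= 65536 = 2^16
So ceil(log2(8!)) = 16


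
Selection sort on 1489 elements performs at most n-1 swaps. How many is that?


Each of the 1488 passes places one element in its final position.
Pass 1: swap minimum into position 0
Pass 2: swap minimum of remaining into position 1
...
Pass 1488: last two elements, one swap
Maximum swaps = 1489 - 1 = 1488


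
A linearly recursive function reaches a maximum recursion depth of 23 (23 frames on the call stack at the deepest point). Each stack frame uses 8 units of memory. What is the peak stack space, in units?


Maximum recursion depth = 23 frames
Memory per frame = 8 units
Total stack space = depth * frame_size
= 23 * 8 = 184


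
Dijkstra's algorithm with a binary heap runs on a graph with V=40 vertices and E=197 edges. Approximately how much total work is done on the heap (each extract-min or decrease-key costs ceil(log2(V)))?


Dijkstra with a binary heap: each vertex is extracted once, each edge may relax once.
Each heap operation costs O(log V).
V + E = 40 + 197 = 237
ceil(log2(40)) = 6 (since 2^5 = 32 < 40 <= 64 = 2^6)
Total heap work = (V+E) * ceil(log2(V)) = 237 * 6 = 1422


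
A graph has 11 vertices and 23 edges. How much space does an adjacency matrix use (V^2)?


Adjacency matrix: V x V grid of entries
Space = V^2 = 11^2 = 11 * 11 = 121


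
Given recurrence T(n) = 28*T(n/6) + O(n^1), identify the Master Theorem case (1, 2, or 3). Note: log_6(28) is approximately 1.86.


Master Theorem parameters: a=28, b=6, c=1
log_b(a) = 1.86
Compare b^c with a: 6^1 = 6 < 28, so c < log_b(a).
Comparing c=1 vs log_b(a)=1.86:
1 < 1.86 => Case 1
Result: T(n) = O(n^(log_6 28)) ~ O(n^1.86)
Master Theorem case = 1


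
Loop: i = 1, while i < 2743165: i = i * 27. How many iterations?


i multiplies by 27 each step:
i = 1 -> 27 -> 729 -> 19683 -> 531441 -> 14348907 (stop)
Iterations = ceil(log_27(2743165)) = 5


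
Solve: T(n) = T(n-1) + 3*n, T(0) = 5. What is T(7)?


Expanding the recurrence:
T(7) = T(6) + 3*7
       = T(5) + 3*6 + 3*7
       ...
       = T(0) + 3*(1 + 2 + ... + 7)
       = 5 + 3 * 7*8/2
       = 5 + 3 * 28
       = 5 + 84 = 89


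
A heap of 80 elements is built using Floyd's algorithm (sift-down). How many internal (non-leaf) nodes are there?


Leaf nodes occupy roughly half the array.
Sift-down is called for each internal node, starting from the last one.
Internal nodes = floor(n/2) = floor(80/2) = 40


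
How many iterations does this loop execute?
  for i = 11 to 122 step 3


The loop variable i takes values starting at 11 and increments by 3 each iteration.
Sequence: i = 11, 14, 17, 20, 23, 26, 29, 32, 35, ...
The upper bound 122 is inclusive, so the count is floor((last - first) / step) + 1:
floor((122 - 11) / 3) + 1 = floor(111/3) + 1 = 37 + 1 = 38


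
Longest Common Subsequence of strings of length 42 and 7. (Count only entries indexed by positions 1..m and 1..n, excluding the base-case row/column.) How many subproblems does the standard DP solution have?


DP table indexed by positions in both strings.
First string: 42 positions
Second string: 7 positions
Total = 42 * 7 = 294


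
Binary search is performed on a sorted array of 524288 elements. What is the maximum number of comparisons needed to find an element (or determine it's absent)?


Binary search halves the search space each comparison:
  Step 1: search space = 524288 -> 262144
  Step 2: search space = 262144 -> 131072
  Step 3: search space = 131072 -> 65536
  Step 4: search space = 65536 -> 32768
  Step 5: search space = 32768 -> 16384
  Step 6: search space = 16384 -> 8192
  Step 7: search space = 8192 -> 4096
  Step 8: search space = 4096 -> 2048
  Step 9: search space = 2048 -> 1024
  Step 10: search space = 1024 -> 512
  Step 11: search space = 512 -> 256
  Step 12: search space = 256 -> 128
  Step 13: search space = 128 -> 64
  Step 14: search space = 64 -> 32
  Step 15: search space = 32 -> 16
  Step 16: search space = 16 -> 8
  Step 17: search space = 8 -> 4
  Step 18: search space = 4 -> 2
  Step 19: search space = 2 -> 1
  Step 20: search space = 1 (final check)
Maximum comparisons = floor(log2(524288)) + 1 = 19 + 1 = 20


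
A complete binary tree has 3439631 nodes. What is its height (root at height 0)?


In a complete binary tree, level k holds nodes 2^k .. 2^(k+1)-1 (1-indexed).
Height = floor(log2(n)) = floor(log2(3439631)) = 21
Check: 2^21 = 2097152 <= 3439631 < 4194304 = 2^22


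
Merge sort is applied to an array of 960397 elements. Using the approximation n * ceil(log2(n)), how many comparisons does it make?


Merge sort divides the array into halves recursively.
Number of levels = ceil(log2(960397)) = 20
At each level, approximately n = 960397 comparisons are needed for merging.
Total comparisons ~ n * ceil(log2(n)) = 960397 * 20 = 19207940


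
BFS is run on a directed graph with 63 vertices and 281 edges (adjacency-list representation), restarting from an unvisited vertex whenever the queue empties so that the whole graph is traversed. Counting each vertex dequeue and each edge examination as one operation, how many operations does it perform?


A full BFS traversal dequeues each vertex exactly once and examines each directed edge exactly once.
V = 63 (vertex processing cost)
E = 281 (edge examination cost)
Total operations proportional to V + E = 63 + 281 = 344


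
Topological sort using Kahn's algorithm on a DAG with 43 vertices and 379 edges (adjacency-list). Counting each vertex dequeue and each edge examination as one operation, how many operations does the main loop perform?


Kahn's algorithm:
  1. Compute in-degrees: O(V + E)
  2. Process queue: each vertex dequeued once (O(V))
     each edge examined once (O(E))
Total = V + E = 43 + 379 = 422


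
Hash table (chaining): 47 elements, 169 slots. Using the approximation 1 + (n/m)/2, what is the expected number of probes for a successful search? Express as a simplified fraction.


Computing expected probes:
alpha = 47/169
= 1 + alpha/2
= 1 + 47/(2*169)
= (2*169 + 47) / (2*169)
= 385/338


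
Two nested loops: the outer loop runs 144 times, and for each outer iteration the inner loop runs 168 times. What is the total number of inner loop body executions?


Outer loop: 144 iterations
Inner loop: 168 iterations per outer iteration
Total = 144 * 168 = 24192


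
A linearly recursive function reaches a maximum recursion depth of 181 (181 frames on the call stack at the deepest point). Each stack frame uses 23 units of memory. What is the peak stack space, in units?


Maximum recursion depth = 181 frames
Memory per frame = 23 units
Total stack space = depth * frame_size
= 181 * 23 = 4163


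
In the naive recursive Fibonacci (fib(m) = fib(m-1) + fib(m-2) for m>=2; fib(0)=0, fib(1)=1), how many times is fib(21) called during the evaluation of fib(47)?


Let N(m) = number of times fib(m) is called while evaluating fib(47).
N(47) = 1 (the initial call).
N(46) = 1 (only fib(47) calls it).
For 1 <= m <= 45: fib(m) is called by fib(m+1) and fib(m+2), so
  N(m) = N(m+1) + N(m+2).
fib(0) is called only by fib(2), so N(0) = N(2).
Walk down from m=47:
  N(47)=1, N(46)=1, N(45)=2, N(44)=3, N(43)=5, N(42)=8, N(41)=13, N(40)=21, N(39)=34, N(38)=55, N(37)=89, N(36)=144, N(35)=233, N(34)=377, N(33)=610, N(32)=987, N(31)=1597, N(30)=2584, N(29)=4181, N(28)=6765, N(27)=10946, N(26)=17711, N(25)=28657, N(24)=46368, N(23)=75025, N(22)=121393, N(21)=196418
N(21) = 196418


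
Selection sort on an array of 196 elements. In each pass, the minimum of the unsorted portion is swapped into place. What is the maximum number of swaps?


Selection sort performs one swap per pass:
  Pass 1: find min in positions 0 to 195, swap with position 0
  Pass 2: find min in positions 1 to 195, swap with position 1
  Pass 3: find min in positions 2 to 195, swap with position 2
  Pass 4: find min in positions 3 to 195, swap with position 3
  Pass 5: find min in positions 4 to 195, swap with position 4
  ... (190 more passes)
Total passes (and swaps) = n - 1 = 196 - 1 = 195


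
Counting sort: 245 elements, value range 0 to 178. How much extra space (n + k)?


n = 245 (output array)
k = 179 (count array for 179 distinct values)
Extra space = 245 + 179 = 424


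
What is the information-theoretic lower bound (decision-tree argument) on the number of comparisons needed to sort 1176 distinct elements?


A binary decision tree of height h has at most 2^h leaves and needs at least n! of them, so h >= ceil(log2(n!)).
1176! is far too large to multiply out, so use Stirling's series:
  ln(n!) ~ n ln n - n + (1/2) ln(2 pi n) + 1/(12n)  (error below 1/(360 n^3), negligible here)
  ln(1176) = 7.0698741
  n ln n = 1176 * 7.0698741 = 8314.1719
  (1/2) ln(2 pi * 1176) = (1/2) ln(7389.0259) = 4.4539
  1/(12*1176) = 0.0001
  ln(1176!) ~ 8314.1719 - 1176 + 4.4539 + 0.0001 = 7142.6259
Convert to base 2: log2(1176!) = 7142.6259 / ln 2 = 7142.6259 / 0.69314718 = 10304.6310
ceil(10304.6310) = 10305


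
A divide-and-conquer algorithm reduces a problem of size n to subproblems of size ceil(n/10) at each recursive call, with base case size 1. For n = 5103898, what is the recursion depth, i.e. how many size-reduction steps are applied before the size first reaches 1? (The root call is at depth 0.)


Each step divides the size by 10 (rounding up); after k steps the size is ceil(n/10^k), which equals 1 exactly when 10^k >= n.
So the depth is the smallest k with 10^k >= 5103898, i.e. ceil(log_10(5103898)).
10^6 = 1000000 < 5103898 <= 10000000 = 10^7
Recursion depth = 7


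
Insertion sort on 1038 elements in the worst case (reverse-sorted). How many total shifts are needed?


In the worst case (reverse-sorted), each element shifts past all previous:
  Element 1: 1 shifts
  Element 2: 2 shifts
  Element 3: 3 shifts
  Element 4: 4 shifts
  Element 5: 5 shifts
  ...
  Element 1037: 1037 shifts
Total = 1 + 2 + ... + 1037
= 1038*(1038-1)/2 = 538203


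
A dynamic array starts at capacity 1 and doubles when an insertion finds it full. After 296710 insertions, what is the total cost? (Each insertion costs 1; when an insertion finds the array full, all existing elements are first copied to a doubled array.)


Insertion cost: 296710 (one per element)
Resizes occur just before inserting elements 2, 3, 5, 9, ...
Elements copied at each resize: 1 + 2 + 4 + 8 + 16 + 32 + 64 + 128 + 256 + 512 + 1024 + 2048 + 4096 + 8192 + 16384 + 32768 + 65536 + 131072 + 262144
Sum of copies = 524287 (geometric series: 2^k - 1)
Total = 296710 + 524287 = 820997


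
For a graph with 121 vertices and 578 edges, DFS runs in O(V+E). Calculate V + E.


A full DFS traversal visits each vertex once and examines each edge once.
V = 121
E = 578
Sum = 121 + 578 = 699


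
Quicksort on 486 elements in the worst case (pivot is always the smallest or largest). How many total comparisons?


In the worst case, each partition step picks the worst pivot:
  Partition 1: 485 comparisons (n-1 elements to compare)
  Partition 2: 484 comparisons
  Partition 3: 483 comparisons
  Partition 4: 482 comparisons
  Partition 5: 481 comparisons
  ...
  Last partition: 0 comparisons
Total = (n-1) + (n-2) + ... + 1 + 0 = n*(n-1)/2
= 486*485/2 = 117855


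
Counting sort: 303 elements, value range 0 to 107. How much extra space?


n = 303 (output array)
k = 108 (count array for 108 distinct values)
Extra space = 303 + 108 = 411


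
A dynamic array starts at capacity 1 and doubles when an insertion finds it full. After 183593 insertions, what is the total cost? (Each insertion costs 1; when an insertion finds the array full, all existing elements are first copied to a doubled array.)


Insertion cost: 183593 (one per element)
Resizes occur just before inserting elements 2, 3, 5, 9, ...
Elements copied at each resize: 1 + 2 + 4 + 8 + 16 + 32 + 64 + 128 + 256 + 512 + 1024 + 2048 + 4096 + 8192 + 16384 + 32768 + 65536 + 131072
Sum of copies = 262143 (geometric series: 2^k - 1)
Total = 183593 + 262143 = 445736


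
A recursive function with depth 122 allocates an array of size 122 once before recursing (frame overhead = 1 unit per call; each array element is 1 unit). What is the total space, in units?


Array allocation: 122 units (allocated once)
Stack frames: 122 deep * 1 per frame = 122 units
Total = 122 + 122 = 244


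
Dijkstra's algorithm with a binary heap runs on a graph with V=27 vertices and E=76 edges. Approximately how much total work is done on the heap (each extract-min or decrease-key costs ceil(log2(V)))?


Dijkstra with a binary heap: each vertex is extracted once, each edge may relax once.
Each heap operation costs O(log V).
V + E = 27 + 76 = 103
ceil(log2(27)) = 5 (since 2^4 = 16 < 27 <= 32 = 2^5)
Total heap work = (V+E) * ceil(log2(V)) = 103 * 5 = 515


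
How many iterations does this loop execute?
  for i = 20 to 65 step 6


The loop variable i takes values starting at 20 and increments by 6 each iteration.
Sequence: i = 20, 26, 32, 38, 44, 50, 56, 62
The upper bound 65 is inclusive, so the count is floor((last - first) / step) + 1:
floor((65 - 20) / 6) + 1 = floor(45/6) + 1 = 7 + 1 = 8


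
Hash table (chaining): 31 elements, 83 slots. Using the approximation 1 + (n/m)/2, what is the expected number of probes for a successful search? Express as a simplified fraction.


Computing expected probes:
alpha = 31/83
= 1 + alpha/2
= 1 + 31/(2*83)
= (2*83 + 31) / (2*83)
= 197/166


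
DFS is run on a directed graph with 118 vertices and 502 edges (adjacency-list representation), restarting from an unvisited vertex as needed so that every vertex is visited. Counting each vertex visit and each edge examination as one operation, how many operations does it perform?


A full DFS traversal processes each vertex exactly once (push/pop on stack).
Each directed edge is examined once.
V = 118, E = 502
V + E = 620


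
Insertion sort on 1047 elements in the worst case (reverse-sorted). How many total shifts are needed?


In the worst case (reverse-sorted), each element shifts past all previous:
  Element 1: 1 shifts
  Element 2: 2 shifts
  Element 3: 3 shifts
  Element 4: 4 shifts
  Element 5: 5 shifts
  ...
  Element 1046: 1046 shifts
Total = 1 + 2 + ... + 1046
= 1047*(1047-1)/2 = 547581


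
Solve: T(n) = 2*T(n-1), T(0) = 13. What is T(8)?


Unrolling:
T(8) = 2*T(7) = 2^2*T(6) = ... = 2^8*T(0)
= 2^8 * 13
= 256 * 13 = 3328


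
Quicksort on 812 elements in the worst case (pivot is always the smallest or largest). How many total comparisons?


In the worst case, each partition step picks the worst pivot:
  Partition 1: 811 comparisons (n-1 elements to compare)
  Partition 2: 810 comparisons
  Partition 3: 809 comparisons
  Partition 4: 808 comparisons
  Partition 5: 807 comparisons
  ...
  Last partition: 0 comparisons
Total = (n-1) + (n-2) + ... + 1 + 0 = n*(n-1)/2
= 812*811/2 = 329266


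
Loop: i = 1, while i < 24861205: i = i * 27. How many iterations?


i multiplies by 27 each step:
i = 1 -> 27 -> 729 -> 19683 -> 531441 -> 14348907 -> 387420489 (stop)
Iterations = ceil(log_27(24861205)) = 6


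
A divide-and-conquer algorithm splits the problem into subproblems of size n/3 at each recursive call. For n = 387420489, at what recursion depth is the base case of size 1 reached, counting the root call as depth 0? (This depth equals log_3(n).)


At each depth, the problem size is divided by 3:
  Depth 0: problem size = 387420489
  Depth 1: problem size = 129140163
  Depth 2: problem size = 43046721
  Depth 3: problem size = 14348907
  Depth 4: problem size = 4782969
  Depth 5: problem size = 1594323
  Depth 6: problem size = 531441
  Depth 7: problem size = 177147
  Depth 8: problem size = 59049
  Depth 9: problem size = 19683
  Depth 10: problem size = 6561
  Depth 11: problem size = 2187
  Depth 12: problem size = 729
  Depth 13: problem size = 243
  Depth 14: problem size = 81
  Depth 15: problem size = 27
  Depth 16: problem size = 9
  Depth 17: problem size = 3
  Depth 18: problem size = 1 (base case)
The base case is reached at depth log_3(387420489) = 18 (the tree has 19 levels counting depth 0, but the depth asked for is 18).
Recursion depth = 18


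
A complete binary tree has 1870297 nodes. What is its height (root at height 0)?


In a complete binary tree, level k holds nodes 2^k .. 2^(k+1)-1 (1-indexed).
Height = floor(log2(n)) = floor(log2(1870297)) = 20
Check: 2^20 = 1048576 <= 1870297 < 2097152 = 2^21


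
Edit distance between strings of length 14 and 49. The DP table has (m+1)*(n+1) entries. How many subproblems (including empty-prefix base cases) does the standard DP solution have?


The table includes base cases (empty prefixes).
Rows: (m+1) = 15
Columns: (n+1) = 50
Total = 15 * 50 = 750


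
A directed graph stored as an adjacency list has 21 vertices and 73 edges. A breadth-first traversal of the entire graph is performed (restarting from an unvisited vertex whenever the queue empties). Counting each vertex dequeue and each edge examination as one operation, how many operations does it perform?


A full BFS traversal dequeues each vertex once and examines each edge once.
Vertex visits: 21
Edge visits: 73
V + E = 21 + 73 = 94


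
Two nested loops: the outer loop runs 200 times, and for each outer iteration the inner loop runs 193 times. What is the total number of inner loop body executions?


Outer loop: 200 iterations
Inner loop: 193 iterations per outer iteration
Total = 200 * 193 = 38600


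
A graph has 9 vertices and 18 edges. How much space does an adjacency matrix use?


Adjacency matrix: V x V grid of entries
Space = V^2 = 9^2 = 9 * 9 = 81


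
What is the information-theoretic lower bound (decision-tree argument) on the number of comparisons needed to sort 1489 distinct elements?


A binary decision tree of height h has at most 2^h leaves and needs at least n! of them, so h >= ceil(log2(n!)).
1489! is far too large to multiply out, so use Stirling's series:
  ln(n!) ~ n ln n - n + (1/2) ln(2 pi n) + 1/(12n)  (error below 1/(360 n^3), negligible here)
  ln(1489) = 7.3058600
  n ln n = 1489 * 7.3058600 = 10878.4255
  (1/2) ln(2 pi * 1489) = (1/2) ln(9355.6629) = 4.5719
  1/(12*1489) = 0.0001
  ln(1489!) ~ 10878.4255 - 1489 + 4.5719 + 0.0001 = 9393.9975
Convert to base 2: log2(1489!) = 9393.9975 / ln 2 = 9393.9975 / 0.69314718 = 13552.6736
ceil(13552.6736) = 13553


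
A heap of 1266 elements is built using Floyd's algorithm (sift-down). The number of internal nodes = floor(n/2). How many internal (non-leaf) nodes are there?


Leaf nodes occupy roughly half the array.
Sift-down is called for each internal node, starting from the last one.
Internal nodes = floor(n/2) = floor(1266/2) = 633


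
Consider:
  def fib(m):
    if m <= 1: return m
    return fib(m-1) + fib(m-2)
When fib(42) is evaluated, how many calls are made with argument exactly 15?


Let N(m) = number of times fib(m) is called while evaluating fib(42).
N(42) = 1 (the initial call).
N(41) = 1 (only fib(42) calls it).
For 1 <= m <= 40: fib(m) is called by fib(m+1) and fib(m+2), so
  N(m) = N(m+1) + N(m+2).
fib(0) is called only by fib(2), so N(0) = N(2).
Walk down from m=42:
  N(42)=1, N(41)=1, N(40)=2, N(39)=3, N(38)=5, N(37)=8, N(36)=13, N(35)=21, N(34)=34, N(33)=55, N(32)=89, N(31)=144, N(30)=233, N(29)=377, N(28)=610, N(27)=987, N(26)=1597, N(25)=2584, N(24)=4181, N(23)=6765, N(22)=10946, N(21)=17711, N(20)=28657, N(19)=46368, N(18)=75025, N(17)=121393, N(16)=196418, N(15)=317811
N(15) = 317811


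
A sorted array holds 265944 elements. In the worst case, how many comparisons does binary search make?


Halving sequence: 265944 -> 132972 -> 66486 -> 33243 -> 16621 -> 8310 -> 4155 -> 2077 -> 1038 -> 519 -> 259 -> 129 -> 64 -> 32 -> 16 -> 8 -> 4 -> 2 -> 1
Number of halvings = 18
Max comparisons = 18 + 1 = 19


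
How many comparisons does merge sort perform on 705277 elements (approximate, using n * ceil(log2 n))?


Recursion depth: ceil(log2(705277)) = 20
Each recursion level merges n = 705277 elements
Total = 705277 * 20 = 14105540


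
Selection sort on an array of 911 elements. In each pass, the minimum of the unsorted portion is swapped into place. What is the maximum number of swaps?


Selection sort performs one swap per pass:
  Pass 1: find min in positions 0 to 910, swap with position 0
  Pass 2: find min in positions 1 to 910, swap with position 1
  Pass 3: find min in positions 2 to 910, swap with position 2
  Pass 4: find min in positions 3 to 910, swap with position 3
  Pass 5: find min in positions 4 to 910, swap with position 4
  ... (905 more passes)
Total passes (and swaps) = n - 1 = 911 - 1 = 910


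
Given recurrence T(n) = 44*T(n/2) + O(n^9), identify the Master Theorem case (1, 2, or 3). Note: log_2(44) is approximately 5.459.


Master Theorem parameters: a=44, b=2, c=9
log_b(a) = 5.459
Compare b^c with a: 2^9 = 512 > 44, so c > log_b(a).
Comparing c=9 vs log_b(a)=5.459:
9 > 5.459 => Case 3
Result: T(n) = O(n^9)
Master Theorem case = 3


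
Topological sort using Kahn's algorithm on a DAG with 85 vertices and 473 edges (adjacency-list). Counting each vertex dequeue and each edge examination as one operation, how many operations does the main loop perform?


Kahn's algorithm:
  1. Compute in-degrees: O(V + E)
  2. Process queue: each vertex dequeued once (O(V))
     each edge examined once (O(E))
Total = V + E = 85 + 473 = 558


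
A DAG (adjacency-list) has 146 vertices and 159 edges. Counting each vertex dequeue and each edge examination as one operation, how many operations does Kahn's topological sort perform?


V = 146 (vertex processing)
E = 159 (edge processing)
V + E = 146 + 159 = 305


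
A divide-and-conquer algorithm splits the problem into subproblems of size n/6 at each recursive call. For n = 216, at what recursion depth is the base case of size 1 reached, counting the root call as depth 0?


At each depth, the problem size is divided by 6:
  Depth 0: problem size = 216
  Depth 1: problem size = 36
  Depth 2: problem size = 6
  Depth 3: problem size = 1 (base case)
The base case is reached at depth log_6(216) = 3 (the tree has 4 levels counting depth 0, but the depth asked for is 3).
Recursion depth = 3


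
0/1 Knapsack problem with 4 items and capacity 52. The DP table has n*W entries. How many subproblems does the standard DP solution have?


The DP table is indexed by (item, capacity).
Rows: 4 items
Columns: 52 capacity values (1 to W)
Total subproblems = 4 * 52 = 208


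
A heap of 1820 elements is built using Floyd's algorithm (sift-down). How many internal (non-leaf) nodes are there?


Leaf nodes occupy roughly half the array.
Sift-down is called for each internal node, starting from the last one.
Internal nodes = floor(n/2) = floor(1820/2) = 910


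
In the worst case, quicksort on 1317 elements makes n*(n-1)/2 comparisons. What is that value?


Sum of comparisons per partition:
1316 + 1315 + ... + 1 + 0
= 1317 * (1317 - 1) / 2
= 1317 * 1316 / 2
= 866586


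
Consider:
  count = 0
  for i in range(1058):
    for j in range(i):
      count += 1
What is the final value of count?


For each i, the inner loop runs i times:
  i=0: inner runs 0 times
  i=1: inner runs 1 time
  i=2: inner runs 2 times
  i=3: inner runs 3 times
  i=4: inner runs 4 times
  i=5: inner runs 5 times
  i=6: inner runs 6 times
  i=7: inner runs 7 times
  ...
Total = 0 + 1 + 2 + ... + 1057 = 1058*(1058-1)/2 = 559153


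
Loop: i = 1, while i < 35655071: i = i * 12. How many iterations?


i multiplies by 12 each step:
i = 1 -> 12 -> 144 -> 1728 -> 20736 -> 248832 -> 2985984 -> 35831808 (stop)
Iterations = ceil(log_12(35655071)) = 7


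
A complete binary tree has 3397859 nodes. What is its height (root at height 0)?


In a complete binary tree, level k holds nodes 2^k .. 2^(k+1)-1 (1-indexed).
Height = floor(log2(n)) = floor(log2(3397859)) = 21
Check: 2^21 = 2097152 <= 3397859 < 4194304 = 2^22


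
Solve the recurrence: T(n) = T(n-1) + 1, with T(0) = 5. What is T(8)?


Unrolling the recurrence:
T(8) = T(7) + 1
       = T(6) + 1 + 1
       = T(5) + 1*3
       ...
       = T(0) + 1*8
       = 5 + 8 = 13


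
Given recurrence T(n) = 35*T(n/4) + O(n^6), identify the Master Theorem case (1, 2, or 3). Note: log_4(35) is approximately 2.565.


Master Theorem parameters: a=35, b=4, c=6
log_b(a) = 2.565
Compare b^c with a: 4^6 = 4096 > 35, so c > log_b(a).
Comparing c=6 vs log_b(a)=2.565:
6 > 2.565 => Case 3
Result: T(n) = O(n^6)
Master Theorem case = 3


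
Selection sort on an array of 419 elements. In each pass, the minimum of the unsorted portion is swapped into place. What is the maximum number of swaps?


Selection sort performs one swap per pass:
  Pass 1: find min in positions 0 to 418, swap with position 0
  Pass 2: find min in positions 1 to 418, swap with position 1
  Pass 3: find min in positions 2 to 418, swap with position 2
  Pass 4: find min in positions 3 to 418, swap with position 3
  Pass 5: find min in positions 4 to 418, swap with position 4
  ... (413 more passes)
Total passes (and swaps) = n - 1 = 419 - 1 = 418


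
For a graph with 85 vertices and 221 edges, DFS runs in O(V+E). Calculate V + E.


A full DFS traversal visits each vertex once and examines each edge once.
V = 85
E = 221
Sum = 85 + 221 = 306


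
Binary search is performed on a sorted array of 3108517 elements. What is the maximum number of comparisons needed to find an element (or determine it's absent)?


Binary search halves the search space each comparison:
  Step 1: search space = 3108517 -> 1554258
  Step 2: search space = 1554258 -> 777129
  Step 3: search space = 777129 -> 388564
  Step 4: search space = 388564 -> 194282
  Step 5: search space = 194282 -> 97141
  Step 6: search space = 97141 -> 48570
  Step 7: search space = 48570 -> 24285
  Step 8: search space = 24285 -> 12142
  Step 9: search space = 12142 -> 6071
  Step 10: search space = 6071 -> 3035
  Step 11: search space = 3035 -> 1517
  Step 12: search space = 1517 -> 758
  Step 13: search space = 758 -> 379
  Step 14: search space = 379 -> 189
  Step 15: search space = 189 -> 94
  Step 16: search space = 94 -> 47
  Step 17: search space = 47 -> 23
  Step 18: search space = 23 -> 11
  Step 19: search space = 11 -> 5
  Step 20: search space = 5 -> 2
  Step 21: search space = 2 -> 1
  Step 22: search space = 1 (final check)
Maximum comparisons = floor(log2(3108517)) + 1 = 21 + 1 = 22


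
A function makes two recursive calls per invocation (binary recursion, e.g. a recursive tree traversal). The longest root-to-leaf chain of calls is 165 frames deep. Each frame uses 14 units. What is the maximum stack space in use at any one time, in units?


Binary recursion: the two calls run one after the other, so only one root-to-leaf chain of frames is on the stack at a time.
Maximum depth (longest chain) = 165 frames
Each frame = 14 units
Max stack space = 165 * 14 = 2310


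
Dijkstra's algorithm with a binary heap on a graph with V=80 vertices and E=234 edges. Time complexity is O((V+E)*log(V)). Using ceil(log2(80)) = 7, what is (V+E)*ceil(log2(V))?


Dijkstra with a binary heap: each vertex is extracted once, each edge may relax once.
Each heap operation costs O(log V).
V + E = 80 + 234 = 314
ceil(log2(80)) = 7 (since 2^6 = 64 < 80 <= 128 = 2^7)
Total heap work = (V+E) * ceil(log2(V)) = 314 * 7 = 2198


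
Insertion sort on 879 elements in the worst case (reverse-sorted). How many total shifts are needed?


In the worst case (reverse-sorted), each element shifts past all previous:
  Element 1: 1 shifts
  Element 2: 2 shifts
  Element 3: 3 shifts
  Element 4: 4 shifts
  Element 5: 5 shifts
  ...
  Element 878: 878 shifts
Total = 1 + 2 + ... + 878
= 879*(879-1)/2 = 385881
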